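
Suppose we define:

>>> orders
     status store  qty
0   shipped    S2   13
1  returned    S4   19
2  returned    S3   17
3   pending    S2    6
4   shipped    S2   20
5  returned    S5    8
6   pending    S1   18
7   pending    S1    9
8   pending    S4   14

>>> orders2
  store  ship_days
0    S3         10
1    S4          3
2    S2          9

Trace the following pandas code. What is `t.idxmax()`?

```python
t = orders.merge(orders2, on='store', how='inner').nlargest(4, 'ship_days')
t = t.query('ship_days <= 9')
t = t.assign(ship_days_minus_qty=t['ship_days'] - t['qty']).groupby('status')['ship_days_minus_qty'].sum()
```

merge on 'store' (how='inner') → 6 rows:
     status store  qty  ship_days
0   shipped    S2   13          9
1  returned    S4   19          3
2  returned    S3   17         10
3   pending    S2    6          9
4   shipped    S2   20          9
5   pending    S4   14          3
take 4 rows with largest ship_days:
     status store  qty  ship_days
2  returned    S3   17         10
0   shipped    S2   13          9
3   pending    S2    6          9
4   shipped    S2   20          9
filter rows where ship_days <= 9:
    status store  qty  ship_days
0  shipped    S2   13          9
3  pending    S2    6          9
4  shipped    S2   20          9
add column ship_days_minus_qty = t['ship_days'] - t['qty']:
    status store  qty  ship_days  ship_days_minus_qty
0  shipped    S2   13          9                   -4
3  pending    S2    6          9                    3
4  shipped    S2   20          9                  -11
group by status, sum of ship_days_minus_qty:
status
pending     3
shipped   -15
Name: ship_days_minus_qty, dtype: int64
Then the label with the largest value: pending

pending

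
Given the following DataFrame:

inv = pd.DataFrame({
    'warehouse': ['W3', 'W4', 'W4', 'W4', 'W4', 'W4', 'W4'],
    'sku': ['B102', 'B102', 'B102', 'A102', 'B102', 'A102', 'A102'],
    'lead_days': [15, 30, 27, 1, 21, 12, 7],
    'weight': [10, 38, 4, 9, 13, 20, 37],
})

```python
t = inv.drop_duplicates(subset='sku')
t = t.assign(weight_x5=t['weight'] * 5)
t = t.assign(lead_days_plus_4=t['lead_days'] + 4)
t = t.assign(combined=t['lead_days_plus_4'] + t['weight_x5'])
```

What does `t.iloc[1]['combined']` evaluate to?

50

drop duplicate sku (keep=first):
  warehouse   sku  lead_days  weight
0        W3  B102         15      10
3        W4  A102          1       9
add column weight_x5 = t['weight'] * 5:
  warehouse   sku  lead_days  weight  weight_x5
0        W3  B102         15      10         50
3        W4  A102          1       9         45
add column lead_days_plus_4 = t['lead_days'] + 4:
  warehouse   sku  lead_days  weight  weight_x5  lead_days_plus_4
0        W3  B102         15      10         50                19
3        W4  A102          1       9         45                 5
add column combined = t['lead_days_plus_4'] + t['weight_x5']:
  warehouse   sku  lead_days  weight  weight_x5  lead_days_plus_4  combined
0        W3  B102         15      10         50                19        69
3        W4  A102          1       9         45                 5        50
Then the value at position 1, column 'combined': 50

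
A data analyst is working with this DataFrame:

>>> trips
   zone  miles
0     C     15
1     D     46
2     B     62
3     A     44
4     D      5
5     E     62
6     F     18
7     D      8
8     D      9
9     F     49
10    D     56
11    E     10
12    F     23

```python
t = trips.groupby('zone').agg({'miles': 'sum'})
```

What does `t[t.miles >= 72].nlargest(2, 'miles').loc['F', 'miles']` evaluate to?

group by zone, sum of miles:
      miles
zone       
A        44
B        62
C        15
D       124
E        72
F        90
filter rows where miles >= 72:
      miles
zone       
D       124
E        72
F        90
take 2 rows with largest miles:
      miles
zone       
D       124
F        90
Finally, value at row 'F', column 'miles' = 90.

90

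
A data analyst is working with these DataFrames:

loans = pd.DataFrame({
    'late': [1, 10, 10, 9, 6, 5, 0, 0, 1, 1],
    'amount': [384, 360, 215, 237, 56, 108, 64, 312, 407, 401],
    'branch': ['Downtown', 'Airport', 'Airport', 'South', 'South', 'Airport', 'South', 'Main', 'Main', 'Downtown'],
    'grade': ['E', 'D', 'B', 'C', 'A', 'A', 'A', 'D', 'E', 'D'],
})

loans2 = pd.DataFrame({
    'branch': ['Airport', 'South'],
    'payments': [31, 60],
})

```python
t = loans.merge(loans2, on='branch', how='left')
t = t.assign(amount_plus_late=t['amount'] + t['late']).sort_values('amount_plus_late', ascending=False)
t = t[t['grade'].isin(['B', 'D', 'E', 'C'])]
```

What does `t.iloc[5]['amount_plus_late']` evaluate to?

merge on 'branch' (how='left') → 10 rows:
   late  amount    branch grade  payments
0     1     384  Downtown     E       NaN
1    10     360   Airport     D      31.0
2    10     215   Airport     B      31.0
3     9     237     South     C      60.0
4     6      56     South     A      60.0
5     5     108   Airport     A      31.0
6     0      64     South     A      60.0
7     0     312      Main     D       NaN
8     1     407      Main     E       NaN
9     1     401  Downtown     D       NaN
add column amount_plus_late = t['amount'] + t['late']:
   late  amount    branch grade  payments  amount_plus_late
0     1     384  Downtown     E       NaN               385
1    10     360   Airport     D      31.0               370
2    10     215   Airport     B      31.0               225
3     9     237     South     C      60.0               246
4     6      56     South     A      60.0                62
5     5     108   Airport     A      31.0               113
6     0      64     South     A      60.0                64
7     0     312      Main     D       NaN               312
8     1     407      Main     E       NaN               408
9     1     401  Downtown     D       NaN               402
sort by amount_plus_late descending:
   late  amount    branch grade  payments  amount_plus_late
8     1     407      Main     E       NaN               408
9     1     401  Downtown     D       NaN               402
0     1     384  Downtown     E       NaN               385
1    10     360   Airport     D      31.0               370
7     0     312      Main     D       NaN               312
3     9     237     South     C      60.0               246
2    10     215   Airport     B      31.0               225
5     5     108   Airport     A      31.0               113
6     0      64     South     A      60.0                64
4     6      56     South     A      60.0                62
filter rows where grade in ['B', 'D', 'E', 'C']:
   late  amount    branch grade  payments  amount_plus_late
8     1     407      Main     E       NaN               408
9     1     401  Downtown     D       NaN               402
0     1     384  Downtown     E       NaN               385
1    10     360   Airport     D      31.0               370
7     0     312      Main     D       NaN               312
3     9     237     South     C      60.0               246
2    10     215   Airport     B      31.0               225

246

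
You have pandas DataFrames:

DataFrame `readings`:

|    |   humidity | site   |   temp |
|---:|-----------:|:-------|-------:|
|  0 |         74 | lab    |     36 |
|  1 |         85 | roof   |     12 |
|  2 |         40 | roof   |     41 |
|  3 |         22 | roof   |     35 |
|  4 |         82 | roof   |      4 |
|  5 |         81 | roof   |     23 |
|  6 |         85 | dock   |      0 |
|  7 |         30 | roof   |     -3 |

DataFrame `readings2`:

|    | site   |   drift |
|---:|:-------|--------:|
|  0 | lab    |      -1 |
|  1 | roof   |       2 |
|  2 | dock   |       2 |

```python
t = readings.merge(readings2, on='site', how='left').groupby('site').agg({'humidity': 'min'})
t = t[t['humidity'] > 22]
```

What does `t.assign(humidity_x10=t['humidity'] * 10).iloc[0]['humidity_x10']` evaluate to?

850

merge on 'site' (how='left') → 8 rows:
   humidity  site  temp  drift
0        74   lab    36     -1
1        85  roof    12      2
2        40  roof    41      2
3        22  roof    35      2
4        82  roof     4      2
5        81  roof    23      2
6        85  dock     0      2
7        30  roof    -3      2
group by site, min of humidity:
      humidity
site          
dock        85
lab         74
roof        22
filter rows where humidity > 22:
      humidity
site          
dock        85
lab         74
add column humidity_x10 = t['humidity'] * 10:
      humidity  humidity_x10
site                        
dock        85           850
lab         74           740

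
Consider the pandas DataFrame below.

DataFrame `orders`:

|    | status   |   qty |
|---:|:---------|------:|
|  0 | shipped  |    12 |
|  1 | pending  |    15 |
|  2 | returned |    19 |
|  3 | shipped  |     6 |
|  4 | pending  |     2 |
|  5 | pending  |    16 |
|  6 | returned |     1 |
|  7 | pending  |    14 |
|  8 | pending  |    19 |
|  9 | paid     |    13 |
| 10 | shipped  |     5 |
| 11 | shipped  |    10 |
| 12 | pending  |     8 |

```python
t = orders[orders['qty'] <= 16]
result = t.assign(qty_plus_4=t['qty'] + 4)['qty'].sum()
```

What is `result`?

filter rows where qty <= 16:
      status  qty
0    shipped   12
1    pending   15
3    shipped    6
4    pending    2
5    pending   16
6   returned    1
7    pending   14
9       paid   13
10   shipped    5
11   shipped   10
12   pending    8
add column qty_plus_4 = t['qty'] + 4:
      status  qty  qty_plus_4
0    shipped   12          16
1    pending   15          19
3    shipped    6          10
4    pending    2           6
5    pending   16          20
6   returned    1           5
7    pending   14          18
9       paid   13          17
10   shipped    5           9
11   shipped   10          14
12   pending    8          12
Taking the sum of column 'qty' gives 102.

102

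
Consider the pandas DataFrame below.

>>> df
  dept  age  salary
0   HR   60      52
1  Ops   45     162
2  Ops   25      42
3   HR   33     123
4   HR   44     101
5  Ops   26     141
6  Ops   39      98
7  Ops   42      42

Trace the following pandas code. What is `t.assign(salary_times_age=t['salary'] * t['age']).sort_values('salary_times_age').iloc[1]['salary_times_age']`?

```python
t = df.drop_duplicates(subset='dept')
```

7290

drop duplicate dept (keep=first):
  dept  age  salary
0   HR   60      52
1  Ops   45     162
add column salary_times_age = t['salary'] * t['age']:
  dept  age  salary  salary_times_age
0   HR   60      52              3120
1  Ops   45     162              7290
sort by salary_times_age:
  dept  age  salary  salary_times_age
0   HR   60      52              3120
1  Ops   45     162              7290
The value at position 1, column 'salary_times_age' is 7290.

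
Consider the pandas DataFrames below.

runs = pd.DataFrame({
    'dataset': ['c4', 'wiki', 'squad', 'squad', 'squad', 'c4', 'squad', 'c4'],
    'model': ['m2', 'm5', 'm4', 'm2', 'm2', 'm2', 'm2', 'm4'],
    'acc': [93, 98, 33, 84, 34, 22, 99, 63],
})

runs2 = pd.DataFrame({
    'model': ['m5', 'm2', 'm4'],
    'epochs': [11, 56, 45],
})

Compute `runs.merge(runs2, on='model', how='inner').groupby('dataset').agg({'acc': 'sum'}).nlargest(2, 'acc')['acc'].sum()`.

428

merge on 'model' (how='inner') → 8 rows:
  dataset model  acc  epochs
0      c4    m2   93      56
1    wiki    m5   98      11
2   squad    m4   33      45
3   squad    m2   84      56
4   squad    m2   34      56
5      c4    m2   22      56
6   squad    m2   99      56
7      c4    m4   63      45
group by dataset, sum of acc:
         acc
dataset     
c4       178
squad    250
wiki      98
take 2 rows with largest acc:
         acc
dataset     
squad    250
c4       178
So sum() = 428.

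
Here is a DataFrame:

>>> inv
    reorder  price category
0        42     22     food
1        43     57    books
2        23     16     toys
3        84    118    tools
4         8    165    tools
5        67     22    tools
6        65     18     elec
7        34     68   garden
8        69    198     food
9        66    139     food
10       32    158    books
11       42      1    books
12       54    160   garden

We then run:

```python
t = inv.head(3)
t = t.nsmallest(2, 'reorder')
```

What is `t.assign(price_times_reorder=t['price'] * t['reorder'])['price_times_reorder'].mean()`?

take first 3 rows:
   reorder  price category
0       42     22     food
1       43     57    books
2       23     16     toys
take 2 rows with smallest reorder:
   reorder  price category
2       23     16     toys
0       42     22     food
add column price_times_reorder = t['price'] * t['reorder']:
   reorder  price category  price_times_reorder
2       23     16     toys                  368
0       42     22     food                  924
Then the mean of column 'price_times_reorder': 646.0

646.0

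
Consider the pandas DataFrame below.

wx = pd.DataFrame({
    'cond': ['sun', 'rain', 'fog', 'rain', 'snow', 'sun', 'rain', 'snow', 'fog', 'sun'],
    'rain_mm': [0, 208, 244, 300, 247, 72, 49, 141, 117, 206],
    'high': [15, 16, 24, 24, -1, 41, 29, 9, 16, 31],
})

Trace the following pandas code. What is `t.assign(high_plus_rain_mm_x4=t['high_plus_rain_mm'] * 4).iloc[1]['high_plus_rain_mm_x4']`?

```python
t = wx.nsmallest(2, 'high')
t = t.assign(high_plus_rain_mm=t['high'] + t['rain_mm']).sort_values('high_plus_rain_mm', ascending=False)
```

600

take 2 rows with smallest high:
   cond  rain_mm  high
4  snow      247    -1
7  snow      141     9
add column high_plus_rain_mm = t['high'] + t['rain_mm']:
   cond  rain_mm  high  high_plus_rain_mm
4  snow      247    -1                246
7  snow      141     9                150
sort by high_plus_rain_mm descending:
   cond  rain_mm  high  high_plus_rain_mm
4  snow      247    -1                246
7  snow      141     9                150
add column high_plus_rain_mm_x4 = t['high_plus_rain_mm'] * 4:
   cond  rain_mm  high  high_plus_rain_mm  high_plus_rain_mm_x4
4  snow      247    -1                246                   984
7  snow      141     9                150                   600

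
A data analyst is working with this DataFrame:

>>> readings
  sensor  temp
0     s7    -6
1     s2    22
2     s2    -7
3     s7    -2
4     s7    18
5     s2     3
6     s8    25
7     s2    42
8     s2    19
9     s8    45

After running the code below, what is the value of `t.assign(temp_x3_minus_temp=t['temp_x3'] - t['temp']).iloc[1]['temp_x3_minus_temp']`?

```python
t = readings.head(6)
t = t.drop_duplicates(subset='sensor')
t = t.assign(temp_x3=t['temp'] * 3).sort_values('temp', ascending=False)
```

-12

take first 6 rows:
  sensor  temp
0     s7    -6
1     s2    22
2     s2    -7
3     s7    -2
4     s7    18
5     s2     3
drop duplicate sensor (keep=first):
  sensor  temp
0     s7    -6
1     s2    22
add column temp_x3 = t['temp'] * 3:
  sensor  temp  temp_x3
0     s7    -6      -18
1     s2    22       66
sort by temp descending:
  sensor  temp  temp_x3
1     s2    22       66
0     s7    -6      -18
add column temp_x3_minus_temp = t['temp_x3'] - t['temp']:
  sensor  temp  temp_x3  temp_x3_minus_temp
1     s2    22       66                  44
0     s7    -6      -18                 -12
Then the value at position 1, column 'temp_x3_minus_temp': -12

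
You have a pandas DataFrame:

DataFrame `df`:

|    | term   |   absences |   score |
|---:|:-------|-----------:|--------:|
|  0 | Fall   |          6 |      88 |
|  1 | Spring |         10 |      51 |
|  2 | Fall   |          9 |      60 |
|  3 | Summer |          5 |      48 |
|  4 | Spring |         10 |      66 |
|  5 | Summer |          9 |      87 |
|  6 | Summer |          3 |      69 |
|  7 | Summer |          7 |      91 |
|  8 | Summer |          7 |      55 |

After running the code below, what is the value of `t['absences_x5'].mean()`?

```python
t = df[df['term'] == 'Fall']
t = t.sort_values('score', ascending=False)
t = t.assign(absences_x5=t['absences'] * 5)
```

37.5

filter rows where term == 'Fall':
   term  absences  score
0  Fall         6     88
2  Fall         9     60
sort by score descending:
   term  absences  score
0  Fall         6     88
2  Fall         9     60
add column absences_x5 = t['absences'] * 5:
   term  absences  score  absences_x5
0  Fall         6     88           30
2  Fall         9     60           45
Taking the mean of column 'absences_x5' gives 37.5.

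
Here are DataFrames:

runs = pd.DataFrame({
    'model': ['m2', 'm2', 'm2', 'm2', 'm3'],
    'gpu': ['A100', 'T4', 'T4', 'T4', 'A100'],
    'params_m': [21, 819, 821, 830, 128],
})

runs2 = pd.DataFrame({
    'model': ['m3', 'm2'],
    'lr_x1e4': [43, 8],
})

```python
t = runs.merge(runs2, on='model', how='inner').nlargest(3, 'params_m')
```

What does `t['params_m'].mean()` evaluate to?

merge on 'model' (how='inner') → 5 rows:
  model   gpu  params_m  lr_x1e4
0    m2  A100        21        8
1    m2    T4       819        8
2    m2    T4       821        8
3    m2    T4       830        8
4    m3  A100       128       43
take 3 rows with largest params_m:
  model gpu  params_m  lr_x1e4
3    m2  T4       830        8
2    m2  T4       821        8
1    m2  T4       819        8
Hence 823.333333333.

823.333333333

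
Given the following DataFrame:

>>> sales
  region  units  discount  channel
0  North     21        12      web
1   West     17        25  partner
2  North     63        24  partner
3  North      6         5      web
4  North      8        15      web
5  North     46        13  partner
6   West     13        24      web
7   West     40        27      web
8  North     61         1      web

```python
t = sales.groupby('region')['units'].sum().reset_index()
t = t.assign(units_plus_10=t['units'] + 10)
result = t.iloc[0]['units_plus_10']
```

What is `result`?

group by region, sum of units:
region
North    205
West      70
Name: units, dtype: int64
reset_index():
  region  units
0  North    205
1   West     70
add column units_plus_10 = t['units'] + 10:
  region  units  units_plus_10
0  North    205            215
1   West     70             80
Taking the value at position 0, column 'units_plus_10' gives 215.

215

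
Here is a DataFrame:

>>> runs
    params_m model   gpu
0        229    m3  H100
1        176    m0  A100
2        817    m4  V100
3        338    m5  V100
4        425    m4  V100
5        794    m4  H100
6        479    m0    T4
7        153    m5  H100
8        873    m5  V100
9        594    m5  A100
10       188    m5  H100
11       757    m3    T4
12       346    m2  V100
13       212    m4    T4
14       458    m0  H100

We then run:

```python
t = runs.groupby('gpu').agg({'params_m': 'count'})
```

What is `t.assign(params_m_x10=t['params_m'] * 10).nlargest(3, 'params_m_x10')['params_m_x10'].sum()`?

130

group by gpu, count of params_m:
      params_m
gpu           
A100         2
H100         5
T4           3
V100         5
add column params_m_x10 = t['params_m'] * 10:
      params_m  params_m_x10
gpu                         
A100         2            20
H100         5            50
T4           3            30
V100         5            50
take 3 rows with largest params_m_x10:
      params_m  params_m_x10
gpu                         
H100         5            50
V100         5            50
T4           3            30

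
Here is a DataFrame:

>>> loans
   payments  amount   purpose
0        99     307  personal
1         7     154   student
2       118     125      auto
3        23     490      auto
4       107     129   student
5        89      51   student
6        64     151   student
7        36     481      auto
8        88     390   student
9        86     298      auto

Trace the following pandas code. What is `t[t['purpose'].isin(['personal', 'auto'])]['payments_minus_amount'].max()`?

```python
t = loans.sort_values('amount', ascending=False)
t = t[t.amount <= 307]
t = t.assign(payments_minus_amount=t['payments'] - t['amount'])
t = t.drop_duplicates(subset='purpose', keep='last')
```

sort by amount descending:
   payments  amount   purpose
3        23     490      auto
7        36     481      auto
8        88     390   student
0        99     307  personal
9        86     298      auto
1         7     154   student
6        64     151   student
4       107     129   student
2       118     125      auto
5        89      51   student
filter rows where amount <= 307:
   payments  amount   purpose
0        99     307  personal
9        86     298      auto
1         7     154   student
6        64     151   student
4       107     129   student
2       118     125      auto
5        89      51   student
add column payments_minus_amount = t['payments'] - t['amount']:
   payments  amount   purpose  payments_minus_amount
0        99     307  personal                   -208
9        86     298      auto                   -212
1         7     154   student                   -147
6        64     151   student                    -87
4       107     129   student                    -22
2       118     125      auto                     -7
5        89      51   student                     38
drop duplicate purpose (keep=last):
   payments  amount   purpose  payments_minus_amount
0        99     307  personal                   -208
2       118     125      auto                     -7
5        89      51   student                     38
filter rows where purpose in ['personal', 'auto']:
   payments  amount   purpose  payments_minus_amount
0        99     307  personal                   -208
2       118     125      auto                     -7
The max of column 'payments_minus_amount' is -7.

-7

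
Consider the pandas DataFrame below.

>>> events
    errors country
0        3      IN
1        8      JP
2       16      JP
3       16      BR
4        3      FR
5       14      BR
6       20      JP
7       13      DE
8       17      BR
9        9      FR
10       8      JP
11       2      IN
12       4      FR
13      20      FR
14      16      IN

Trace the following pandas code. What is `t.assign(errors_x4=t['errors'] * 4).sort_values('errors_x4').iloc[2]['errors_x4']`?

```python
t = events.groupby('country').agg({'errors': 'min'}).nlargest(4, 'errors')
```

52

group by country, min of errors:
         errors
country        
BR           14
DE           13
FR            3
IN            2
JP            8
take 4 rows with largest errors:
         errors
country        
BR           14
DE           13
JP            8
FR            3
add column errors_x4 = t['errors'] * 4:
         errors  errors_x4
country                   
BR           14         56
DE           13         52
JP            8         32
FR            3         12
sort by errors_x4:
         errors  errors_x4
country                   
FR            3         12
JP            8         32
DE           13         52
BR           14         56
value at position 2, column 'errors_x4' → 52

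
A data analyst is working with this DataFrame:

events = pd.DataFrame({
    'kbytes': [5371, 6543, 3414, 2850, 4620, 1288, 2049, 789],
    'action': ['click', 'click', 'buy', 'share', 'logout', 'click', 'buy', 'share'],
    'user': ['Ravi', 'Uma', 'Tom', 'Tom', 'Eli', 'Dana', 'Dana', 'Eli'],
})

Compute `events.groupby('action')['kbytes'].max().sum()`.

group by action, max of kbytes:
action
buy       3414
click     6543
logout    4620
share     2850
Name: kbytes, dtype: int64

17427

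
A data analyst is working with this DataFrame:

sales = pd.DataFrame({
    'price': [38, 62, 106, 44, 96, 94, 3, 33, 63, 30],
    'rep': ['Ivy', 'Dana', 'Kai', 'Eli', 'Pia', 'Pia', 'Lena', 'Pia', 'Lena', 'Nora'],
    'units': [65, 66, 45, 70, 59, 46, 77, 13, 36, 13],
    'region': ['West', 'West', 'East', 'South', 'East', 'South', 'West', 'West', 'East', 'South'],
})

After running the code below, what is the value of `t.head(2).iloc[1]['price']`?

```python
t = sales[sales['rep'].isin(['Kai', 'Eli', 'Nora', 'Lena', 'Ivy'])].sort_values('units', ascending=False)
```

filter rows where rep in ['Kai', 'Eli', 'Nora', 'Lena', 'Ivy']:
   price   rep  units region
0     38   Ivy     65   West
2    106   Kai     45   East
3     44   Eli     70  South
6      3  Lena     77   West
8     63  Lena     36   East
9     30  Nora     13  South
sort by units descending:
   price   rep  units region
6      3  Lena     77   West
3     44   Eli     70  South
0     38   Ivy     65   West
2    106   Kai     45   East
8     63  Lena     36   East
9     30  Nora     13  South
take first 2 rows:
   price   rep  units region
6      3  Lena     77   West
3     44   Eli     70  South
Finally, value at position 1, column 'price' = 44.

44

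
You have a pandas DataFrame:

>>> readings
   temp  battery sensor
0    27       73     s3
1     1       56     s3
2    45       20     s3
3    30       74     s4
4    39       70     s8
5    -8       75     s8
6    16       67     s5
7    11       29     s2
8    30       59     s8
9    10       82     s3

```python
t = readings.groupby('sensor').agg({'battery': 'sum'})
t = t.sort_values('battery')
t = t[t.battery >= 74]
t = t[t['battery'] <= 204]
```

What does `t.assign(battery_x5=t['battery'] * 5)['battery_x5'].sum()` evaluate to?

group by sensor, sum of battery:
        battery
sensor         
s2           29
s3          231
s4           74
s5           67
s8          204
sort by battery:
        battery
sensor         
s2           29
s5           67
s4           74
s8          204
s3          231
filter rows where battery >= 74:
        battery
sensor         
s4           74
s8          204
s3          231
filter rows where battery <= 204:
        battery
sensor         
s4           74
s8          204
add column battery_x5 = t['battery'] * 5:
        battery  battery_x5
sensor                     
s4           74         370
s8          204        1020

1390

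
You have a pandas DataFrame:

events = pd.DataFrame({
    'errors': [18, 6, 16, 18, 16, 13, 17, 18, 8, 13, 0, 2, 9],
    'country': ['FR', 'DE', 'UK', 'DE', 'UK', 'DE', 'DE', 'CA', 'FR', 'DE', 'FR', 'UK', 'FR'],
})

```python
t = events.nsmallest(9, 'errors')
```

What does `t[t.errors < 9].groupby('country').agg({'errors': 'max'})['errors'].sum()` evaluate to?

16

take 9 rows with smallest errors:
    errors country
10       0      FR
11       2      UK
1        6      DE
8        8      FR
12       9      FR
5       13      DE
9       13      DE
2       16      UK
4       16      UK
filter rows where errors < 9:
    errors country
10       0      FR
11       2      UK
1        6      DE
8        8      FR
group by country, max of errors:
         errors
country        
DE            6
FR            8
UK            2
Finally, sum of column 'errors' = 16.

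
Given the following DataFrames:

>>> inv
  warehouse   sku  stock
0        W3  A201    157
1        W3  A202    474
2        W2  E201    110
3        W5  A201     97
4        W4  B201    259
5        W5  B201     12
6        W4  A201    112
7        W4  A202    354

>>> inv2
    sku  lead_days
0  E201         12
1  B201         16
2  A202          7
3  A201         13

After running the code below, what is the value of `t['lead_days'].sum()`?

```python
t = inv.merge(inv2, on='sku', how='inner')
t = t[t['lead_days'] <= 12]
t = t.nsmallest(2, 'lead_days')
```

14

merge on 'sku' (how='inner') → 8 rows:
  warehouse   sku  stock  lead_days
0        W3  A201    157         13
1        W3  A202    474          7
2        W2  E201    110         12
3        W5  A201     97         13
4        W4  B201    259         16
5        W5  B201     12         16
6        W4  A201    112         13
7        W4  A202    354          7
filter rows where lead_days <= 12:
  warehouse   sku  stock  lead_days
1        W3  A202    474          7
2        W2  E201    110         12
7        W4  A202    354          7
take 2 rows with smallest lead_days:
  warehouse   sku  stock  lead_days
1        W3  A202    474          7
7        W4  A202    354          7
Then the sum of column 'lead_days': 14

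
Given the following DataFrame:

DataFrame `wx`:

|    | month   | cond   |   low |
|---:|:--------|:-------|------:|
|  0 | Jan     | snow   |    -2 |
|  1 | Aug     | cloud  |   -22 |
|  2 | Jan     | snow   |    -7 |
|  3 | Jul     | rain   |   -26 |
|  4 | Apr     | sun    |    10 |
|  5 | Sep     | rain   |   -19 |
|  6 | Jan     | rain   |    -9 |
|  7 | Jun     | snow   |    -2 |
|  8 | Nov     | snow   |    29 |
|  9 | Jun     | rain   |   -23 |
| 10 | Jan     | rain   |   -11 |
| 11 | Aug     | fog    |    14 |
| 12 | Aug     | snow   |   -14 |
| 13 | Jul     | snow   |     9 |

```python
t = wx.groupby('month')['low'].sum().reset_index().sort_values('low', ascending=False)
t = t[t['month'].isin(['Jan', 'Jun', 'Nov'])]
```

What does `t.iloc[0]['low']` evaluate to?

29

group by month, sum of low:
month
Apr    10
Aug   -22
Jan   -29
Jul   -17
Jun   -25
Nov    29
Sep   -19
Name: low, dtype: int64
reset_index():
  month  low
0   Apr   10
1   Aug  -22
2   Jan  -29
3   Jul  -17
4   Jun  -25
5   Nov   29
6   Sep  -19
sort by low descending:
  month  low
5   Nov   29
0   Apr   10
3   Jul  -17
6   Sep  -19
1   Aug  -22
4   Jun  -25
2   Jan  -29
filter rows where month in ['Jan', 'Jun', 'Nov']:
  month  low
5   Nov   29
4   Jun  -25
2   Jan  -29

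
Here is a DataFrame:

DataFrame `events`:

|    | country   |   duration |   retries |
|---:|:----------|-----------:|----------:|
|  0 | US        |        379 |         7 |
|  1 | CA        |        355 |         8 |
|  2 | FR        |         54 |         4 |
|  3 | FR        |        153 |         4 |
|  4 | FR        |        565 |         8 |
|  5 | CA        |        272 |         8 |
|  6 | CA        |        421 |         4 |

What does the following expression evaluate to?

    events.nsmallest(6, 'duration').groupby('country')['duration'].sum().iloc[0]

1048

take 6 rows with smallest duration:
  country  duration  retries
2      FR        54        4
3      FR       153        4
5      CA       272        8
1      CA       355        8
0      US       379        7
6      CA       421        4
group by country, sum of duration:
country
CA    1048
FR     207
US     379
Name: duration, dtype: int64
Reading off the value at position 0, we get 1048.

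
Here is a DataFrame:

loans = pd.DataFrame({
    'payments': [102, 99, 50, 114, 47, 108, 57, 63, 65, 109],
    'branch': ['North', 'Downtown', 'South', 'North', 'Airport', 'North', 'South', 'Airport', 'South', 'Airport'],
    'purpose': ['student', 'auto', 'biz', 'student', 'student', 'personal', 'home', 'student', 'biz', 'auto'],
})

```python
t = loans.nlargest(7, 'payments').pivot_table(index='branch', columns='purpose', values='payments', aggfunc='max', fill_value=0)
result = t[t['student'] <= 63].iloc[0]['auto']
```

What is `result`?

109

take 7 rows with largest payments:
   payments    branch   purpose
3       114     North   student
9       109   Airport      auto
5       108     North  personal
0       102     North   student
1        99  Downtown      auto
8        65     South       biz
7        63   Airport   student
pivot: rows=branch, cols=purpose, max(payments):
purpose   auto  biz  personal  student
branch                                
Airport    109    0         0       63
Downtown    99    0         0        0
North        0    0       108      114
South        0   65         0        0
filter rows where student <= 63:
purpose   auto  biz  personal  student
branch                                
Airport    109    0         0       63
Downtown    99    0         0        0
South        0   65         0        0
So iloc[0]['auto'] = 109.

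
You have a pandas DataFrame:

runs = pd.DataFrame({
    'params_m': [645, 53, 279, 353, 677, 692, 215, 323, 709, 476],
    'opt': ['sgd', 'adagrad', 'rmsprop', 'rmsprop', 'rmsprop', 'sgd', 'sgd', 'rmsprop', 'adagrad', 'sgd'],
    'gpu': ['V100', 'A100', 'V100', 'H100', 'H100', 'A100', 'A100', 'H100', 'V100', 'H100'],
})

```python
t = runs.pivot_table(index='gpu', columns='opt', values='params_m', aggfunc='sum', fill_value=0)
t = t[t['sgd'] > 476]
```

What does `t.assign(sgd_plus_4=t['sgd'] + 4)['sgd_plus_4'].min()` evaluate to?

649

pivot: rows=gpu, cols=opt, sum(params_m):
opt   adagrad  rmsprop  sgd
gpu                        
A100       53        0  907
H100        0     1353  476
V100      709      279  645
filter rows where sgd > 476:
opt   adagrad  rmsprop  sgd
gpu                        
A100       53        0  907
V100      709      279  645
add column sgd_plus_4 = t['sgd'] + 4:
opt   adagrad  rmsprop  sgd  sgd_plus_4
gpu                                    
A100       53        0  907         911
V100      709      279  645         649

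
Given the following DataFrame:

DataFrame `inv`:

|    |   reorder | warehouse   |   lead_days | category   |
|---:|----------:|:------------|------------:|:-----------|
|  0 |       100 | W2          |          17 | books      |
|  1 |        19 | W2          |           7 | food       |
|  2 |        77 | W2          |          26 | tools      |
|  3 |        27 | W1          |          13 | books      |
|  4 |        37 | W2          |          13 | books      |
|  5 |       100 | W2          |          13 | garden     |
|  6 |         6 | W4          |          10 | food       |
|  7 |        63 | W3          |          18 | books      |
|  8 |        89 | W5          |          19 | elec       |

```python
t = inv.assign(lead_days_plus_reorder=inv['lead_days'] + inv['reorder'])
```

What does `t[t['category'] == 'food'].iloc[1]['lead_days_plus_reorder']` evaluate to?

add column lead_days_plus_reorder = inv['lead_days'] + inv['reorder']:
   reorder warehouse  lead_days category  lead_days_plus_reorder
0      100        W2         17    books                     117
1       19        W2          7     food                      26
2       77        W2         26    tools                     103
3       27        W1         13    books                      40
4       37        W2         13    books                      50
5      100        W2         13   garden                     113
6        6        W4         10     food                      16
7       63        W3         18    books                      81
8       89        W5         19     elec                     108
filter rows where category == 'food':
   reorder warehouse  lead_days category  lead_days_plus_reorder
1       19        W2          7     food                      26
6        6        W4         10     food                      16

16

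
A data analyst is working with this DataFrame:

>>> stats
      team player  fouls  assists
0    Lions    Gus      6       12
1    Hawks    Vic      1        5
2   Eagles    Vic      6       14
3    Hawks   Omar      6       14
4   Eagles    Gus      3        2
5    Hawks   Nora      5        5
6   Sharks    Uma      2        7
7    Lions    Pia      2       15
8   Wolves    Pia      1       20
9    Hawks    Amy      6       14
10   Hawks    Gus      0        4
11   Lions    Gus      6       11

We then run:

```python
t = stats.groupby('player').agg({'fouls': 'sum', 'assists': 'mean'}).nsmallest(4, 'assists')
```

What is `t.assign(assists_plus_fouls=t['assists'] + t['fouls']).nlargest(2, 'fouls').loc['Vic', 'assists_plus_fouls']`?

16.5

group by player: sum(fouls), mean(assists):
        fouls  assists
player                
Amy         6    14.00
Gus        15     7.25
Nora        5     5.00
Omar        6    14.00
Pia         3    17.50
Uma         2     7.00
Vic         7     9.50
take 4 rows with smallest assists:
        fouls  assists
player                
Nora        5     5.00
Uma         2     7.00
Gus        15     7.25
Vic         7     9.50
add column assists_plus_fouls = t['assists'] + t['fouls']:
        fouls  assists  assists_plus_fouls
player                                    
Nora        5     5.00               10.00
Uma         2     7.00                9.00
Gus        15     7.25               22.25
Vic         7     9.50               16.50
take 2 rows with largest fouls:
        fouls  assists  assists_plus_fouls
player                                    
Gus        15     7.25               22.25
Vic         7     9.50               16.50
The value at row 'Vic', column 'assists_plus_fouls' is 16.5.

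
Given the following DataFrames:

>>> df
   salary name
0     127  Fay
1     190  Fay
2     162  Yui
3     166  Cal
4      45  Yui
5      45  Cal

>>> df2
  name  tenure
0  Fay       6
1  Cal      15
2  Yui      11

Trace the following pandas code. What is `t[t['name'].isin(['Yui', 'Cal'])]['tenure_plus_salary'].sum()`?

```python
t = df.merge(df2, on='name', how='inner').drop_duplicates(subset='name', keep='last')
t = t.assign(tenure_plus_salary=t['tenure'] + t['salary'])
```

116

merge on 'name' (how='inner') → 6 rows:
   salary name  tenure
0     127  Fay       6
1     190  Fay       6
2     162  Yui      11
3     166  Cal      15
4      45  Yui      11
5      45  Cal      15
drop duplicate name (keep=last):
   salary name  tenure
1     190  Fay       6
4      45  Yui      11
5      45  Cal      15
add column tenure_plus_salary = t['tenure'] + t['salary']:
   salary name  tenure  tenure_plus_salary
1     190  Fay       6                 196
4      45  Yui      11                  56
5      45  Cal      15                  60
filter rows where name in ['Yui', 'Cal']:
   salary name  tenure  tenure_plus_salary
4      45  Yui      11                  56
5      45  Cal      15                  60
Taking the sum of column 'tenure_plus_salary' gives 116.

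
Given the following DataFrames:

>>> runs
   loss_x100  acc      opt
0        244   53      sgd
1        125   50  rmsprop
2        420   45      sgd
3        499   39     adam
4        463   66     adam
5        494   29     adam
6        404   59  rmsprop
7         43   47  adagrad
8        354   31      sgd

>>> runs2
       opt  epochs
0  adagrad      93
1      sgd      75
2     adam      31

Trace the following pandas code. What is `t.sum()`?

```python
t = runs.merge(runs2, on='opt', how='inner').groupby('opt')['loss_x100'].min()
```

merge on 'opt' (how='inner') → 7 rows:
   loss_x100  acc      opt  epochs
0        244   53      sgd      75
1        420   45      sgd      75
2        499   39     adam      31
3        463   66     adam      31
4        494   29     adam      31
5         43   47  adagrad      93
6        354   31      sgd      75
group by opt, min of loss_x100:
opt
adagrad     43
adam       463
sgd        244
Name: loss_x100, dtype: int64
Taking the sum of the resulting series gives 750.

750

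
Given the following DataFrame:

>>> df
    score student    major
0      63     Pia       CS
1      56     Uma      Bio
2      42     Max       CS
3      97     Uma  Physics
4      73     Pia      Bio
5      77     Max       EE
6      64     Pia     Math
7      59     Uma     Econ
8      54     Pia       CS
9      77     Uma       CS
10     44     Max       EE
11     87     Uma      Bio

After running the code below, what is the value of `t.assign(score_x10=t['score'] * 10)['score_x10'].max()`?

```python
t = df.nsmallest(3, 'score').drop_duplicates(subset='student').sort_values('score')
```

540

take 3 rows with smallest score:
    score student major
2      42     Max    CS
10     44     Max    EE
8      54     Pia    CS
drop duplicate student (keep=first):
   score student major
2     42     Max    CS
8     54     Pia    CS
sort by score:
   score student major
2     42     Max    CS
8     54     Pia    CS
add column score_x10 = t['score'] * 10:
   score student major  score_x10
2     42     Max    CS        420
8     54     Pia    CS        540
Taking the max of column 'score_x10' gives 540.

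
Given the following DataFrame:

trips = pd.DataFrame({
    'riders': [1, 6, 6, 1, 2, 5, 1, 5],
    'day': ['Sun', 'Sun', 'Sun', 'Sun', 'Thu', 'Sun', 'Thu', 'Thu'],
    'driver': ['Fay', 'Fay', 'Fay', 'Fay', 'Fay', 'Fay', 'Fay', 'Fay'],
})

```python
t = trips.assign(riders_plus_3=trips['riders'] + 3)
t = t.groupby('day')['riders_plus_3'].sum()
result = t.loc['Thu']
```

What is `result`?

add column riders_plus_3 = trips['riders'] + 3:
   riders  day driver  riders_plus_3
0       1  Sun    Fay              4
1       6  Sun    Fay              9
2       6  Sun    Fay              9
3       1  Sun    Fay              4
4       2  Thu    Fay              5
5       5  Sun    Fay              8
6       1  Thu    Fay              4
7       5  Thu    Fay              8
group by day, sum of riders_plus_3:
day
Sun    34
Thu    17
Name: riders_plus_3, dtype: int64

17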